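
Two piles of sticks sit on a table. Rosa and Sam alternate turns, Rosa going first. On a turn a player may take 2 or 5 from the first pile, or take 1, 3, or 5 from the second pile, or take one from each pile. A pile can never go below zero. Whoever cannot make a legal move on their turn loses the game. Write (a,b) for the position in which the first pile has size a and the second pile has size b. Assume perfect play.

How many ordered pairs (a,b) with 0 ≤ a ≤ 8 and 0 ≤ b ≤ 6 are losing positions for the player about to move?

20

Positions with no move are L. A position that does have a move is losing for the player to move precisely when every available move leads to a winning position for the opponent. Fill in the labels:
Every move lowers a or b (never raises either), so fill the grid row by row in increasing a, and left to right within a row: each cell's successors are then already labelled.
      b=0  b=1  b=2  b=3  b=4  b=5  b=6
a=0:    L    W    L    W    L    W    L
a=1:    L    W    L    W    L    W    L
a=2:    W    W    W    W    W    W    W
a=3:    W    L    W    L    W    L    W
a=4:    L    W    W    W    W    W    W
a=5:    W    W    W    W    W    W    W
a=6:    W    L    W    L    W    L    W
a=7:    L    W    W    W    W    W    W
a=8:    L    W    L    W    L    W    L
Cells with no legal move (terminal, hence L): (0,0), (1,0).
The remaining L cells, each justified by listing all of its moves:
(0,2): L (sole option (0,1)(W) is W)
(0,4): L (options (0,3)(W), (0,1)(W) are all W)
(0,6): L (options (0,5)(W), (0,3)(W), (0,1)(W) are all W)
(1,2): L (options (1,1)(W), (0,1)(W) are all W)
(1,4): L (options (1,3)(W), (1,1)(W), (0,3)(W) are all W)
(1,6): L (options (1,5)(W), (1,3)(W), (1,1)(W), (0,5)(W) are all W)
(3,1): L (options (1,1)(W), (3,0)(W), (2,0)(W) are all W)
(3,3): L (options (1,3)(W), (3,2)(W), (3,0)(W), (2,2)(W) are all W)
(3,5): L (options (1,5)(W), (3,4)(W), (3,2)(W), (3,0)(W), (2,4)(W) are all W)
(4,0): L (sole option (2,0)(W) is W)
(6,1): L (options (4,1)(W), (1,1)(W), (6,0)(W), (5,0)(W) are all W)
(6,3): L (options (4,3)(W), (1,3)(W), (6,2)(W), (6,0)(W), (5,2)(W) are all W)
(6,5): L (options (4,5)(W), (1,5)(W), (6,4)(W), (6,2)(W), (6,0)(W), (5,4)(W) are all W)
(7,0): L (options (5,0)(W), (2,0)(W) are all W)
(8,0): L (options (6,0)(W), (3,0)(W) are all W)
(8,2): L (options (6,2)(W), (3,2)(W), (8,1)(W), (7,1)(W) are all W)
(8,4): L (options (6,4)(W), (3,4)(W), (8,3)(W), (8,1)(W), (7,3)(W) are all W)
(8,6): L (options (6,6)(W), (3,6)(W), (8,5)(W), (8,3)(W), (8,1)(W), (7,5)(W) are all W)
Every other cell has at least one move into one of the L cells above, so it is W.
L cells per row: a=0: 4, a=1: 4, a=2: 0, a=3: 3, a=4: 1, a=5: 0, a=6: 3, a=7: 1, a=8: 4; total 20.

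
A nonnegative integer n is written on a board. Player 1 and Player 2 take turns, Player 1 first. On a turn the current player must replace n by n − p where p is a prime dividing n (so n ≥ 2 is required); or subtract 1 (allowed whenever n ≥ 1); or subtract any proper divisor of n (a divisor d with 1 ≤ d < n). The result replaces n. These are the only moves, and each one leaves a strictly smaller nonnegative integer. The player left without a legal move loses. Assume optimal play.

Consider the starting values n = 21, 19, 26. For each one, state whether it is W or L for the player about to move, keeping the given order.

Positions with no move are L. A position that does have a move is losing for the player to move precisely when every available move leads to a winning position for the opponent. Fill in the labels:
n=0: no move → L
n=1: →0(L), so W
n=2: →0(L), so W
n=3: →0(L), so W
n=4: →2(W), 3(W) — all W, so L
n=5: →0(L), so W
n=6: →4(L), so W
n=7: →0(L), so W
n=8: →4(L), so W
n=9: →6(W), 8(W) — all W, so L
n=10: →9(L), so W
n=11: →0(L), so W
n=12: →9(L), so W
n=13: →0(L), so W
n=14: →7(W), 12(W), 13(W) — all W, so L
n=15: →14(L), so W
n=16: →14(L), so W
n=17: →0(L), so W
n=18: →9(L), so W
n=19: →0(L), so W
n=20: →10(W), 15(W), 16(W), 18(W), 19(W) — all W, so L
n=21: →14(L), so W
n=22: →20(L), so W
n=23: →0(L), so W
n=24: →20(L), so W
n=25: →20(L), so W
n=26: →13(W), 24(W), 25(W) — all W, so L

21: W, 19: W, 26: L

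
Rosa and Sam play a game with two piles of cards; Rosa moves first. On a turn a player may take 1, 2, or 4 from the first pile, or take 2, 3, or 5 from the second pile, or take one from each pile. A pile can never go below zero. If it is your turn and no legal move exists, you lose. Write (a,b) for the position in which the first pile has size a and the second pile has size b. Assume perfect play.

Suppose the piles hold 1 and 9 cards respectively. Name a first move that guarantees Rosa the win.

Label each position W (a win for the player to move) or L (a loss). A position with no legal move is L; any other position is W exactly when some move reaches an L, and L when every move reaches a W.
No move ever increases a pile, so every position that can arise here has a ≤ 1 and b ≤ 9; it is enough to label the cells with 0 ≤ a ≤ 1 and 0 ≤ b ≤ 9.
Every move lowers a or b (never raises either), so fill the grid row by row in increasing a, and left to right within a row: each cell's successors are then already labelled.
      b=0  b=1  b=2  b=3  b=4  b=5  b=6  b=7  b=8  b=9
a=0:    L    L    W    W    W    W    W    L    L    W
a=1:    W    W    W    L    L    W    W    W    W    W
Cells with no legal move (terminal, hence L): (0,0), (0,1).
The remaining L cells, each justified by listing all of its moves:
(0,7): moves to (0,5)(W), (0,4)(W), (0,2)(W); every one is W ⇒ L
(0,8): moves to (0,6)(W), (0,5)(W), (0,3)(W); every one is W ⇒ L
(1,3): moves to (0,3)(W), (1,1)(W), (1,0)(W), (0,2)(W); every one is W ⇒ L
(1,4): moves to (0,4)(W), (1,2)(W), (1,1)(W), (0,3)(W); every one is W ⇒ L
Every other cell has at least one move into one of the L cells above, so it is W.
From (1,9), the L positions reachable in one move are: (1,4), (0,8). Any move reaching one of these is winning.

Move to (1,4).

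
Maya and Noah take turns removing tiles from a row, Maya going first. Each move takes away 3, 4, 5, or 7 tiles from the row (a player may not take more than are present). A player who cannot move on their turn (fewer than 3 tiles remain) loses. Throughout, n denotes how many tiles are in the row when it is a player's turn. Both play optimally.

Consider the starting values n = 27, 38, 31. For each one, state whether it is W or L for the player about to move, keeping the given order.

Positions with no move are L. A position that does have a move is losing for the player to move precisely when every available move leads to a winning position for the opponent. Fill in the labels:
n=0: no move → L
n=1: no move → L
n=2: no move → L
n=3: reaches L-position 0 → W
n=4: reaches L-position 1 → W
n=5: reaches L-position 2 → W
n=6: reaches L-position 2 → W
n=7: reaches L-position 2 → W
n=8: reaches L-position 1 → W
n=9: reaches L-position 2 → W
n=10: only reaches 7(W), 6(W), 5(W), 3(W), all W → L
n=11: only reaches 8(W), 7(W), 6(W), 4(W), all W → L
n=12: only reaches 9(W), 8(W), 7(W), 5(W), all W → L
n=13: reaches L-position 10 → W
n=14: reaches L-position 11 → W
n=15: reaches L-position 12 → W
n=16: reaches L-position 12 → W
n=17: reaches L-position 12 → W
n=18: reaches L-position 11 → W
n=19: reaches L-position 12 → W
n=20: only reaches 17(W), 16(W), 15(W), 13(W), all W → L
n=21: only reaches 18(W), 17(W), 16(W), 14(W), all W → L
n=22: only reaches 19(W), 18(W), 17(W), 15(W), all W → L
n=23: reaches L-position 20 → W
n=24: reaches L-position 21 → W
n=25: reaches L-position 22 → W
n=26: reaches L-position 22 → W
n=27: reaches L-position 22 → W
n=28: reaches L-position 21 → W
n=29: reaches L-position 22 → W
n=30: only reaches 27(W), 26(W), 25(W), 23(W), all W → L
n=31: only reaches 28(W), 27(W), 26(W), 24(W), all W → L
n=32: only reaches 29(W), 28(W), 27(W), 25(W), all W → L
n=33: reaches L-position 30 → W
n=34: reaches L-position 31 → W
n=35: reaches L-position 32 → W
n=36: reaches L-position 32 → W
n=37: reaches L-position 32 → W
n=38: reaches L-position 31 → W

27: W, 38: W, 31: L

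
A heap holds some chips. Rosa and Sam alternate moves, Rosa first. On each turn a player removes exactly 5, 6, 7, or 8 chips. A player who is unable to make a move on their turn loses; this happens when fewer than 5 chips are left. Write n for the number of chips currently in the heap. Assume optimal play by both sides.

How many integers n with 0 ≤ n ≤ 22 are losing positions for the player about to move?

10

Build the W/L table. Terminal = L. A non-terminal position is W if it has a move to some L; otherwise it is L.
n=0: no move → L
n=1: no move → L
n=2: no move → L
n=3: no move → L
n=4: no move → L
n=5: W (go to 0, an L position)
n=6: W (go to 1, an L position)
n=7: W (go to 2, an L position)
n=8: W (go to 3, an L position)
n=9: W (go to 4, an L position)
n=10: W (go to 4, an L position)
n=11: W (go to 4, an L position)
n=12: W (go to 4, an L position)
n=13: L (options 8(W), 7(W), 6(W), 5(W) are all W)
n=14: L (options 9(W), 8(W), 7(W), 6(W) are all W)
n=15: L (options 10(W), 9(W), 8(W), 7(W) are all W)
n=16: L (options 11(W), 10(W), 9(W), 8(W) are all W)
n=17: L (options 12(W), 11(W), 10(W), 9(W) are all W)
n=18: W (go to 13, an L position)
n=19: W (go to 14, an L position)
n=20: W (go to 15, an L position)
n=21: W (go to 16, an L position)
n=22: W (go to 17, an L position)
L entries with 0 ≤ n ≤ 22: n = 0, 1, 2, 3, 4, 13, 14, 15, 16, 17; that makes 10.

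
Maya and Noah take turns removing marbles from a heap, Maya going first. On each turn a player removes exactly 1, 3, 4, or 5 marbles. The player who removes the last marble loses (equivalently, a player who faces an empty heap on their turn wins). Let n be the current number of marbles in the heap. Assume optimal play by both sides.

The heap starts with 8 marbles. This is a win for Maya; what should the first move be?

Remove 5, leaving 3.

Work bottom-up. With no move the player to move wins. Otherwise the position is W if at least one move leads to an L position for the opponent, and L if every move leads to a W.
n=0: no move; the opponent has just taken the last marble and therefore loses → W
n=1: L (sole option 0(W) is W)
n=2: W (go to 1, an L position)
n=3: L (options 2(W), 0(W) are all W)
n=4: W (go to 3, an L position)
n=5: W (go to 1, an L position)
n=6: W (go to 3, an L position)
n=7: W (go to 3, an L position)
n=8: W (go to 3, an L position)
From 8, the L positions reachable in one move are: 3.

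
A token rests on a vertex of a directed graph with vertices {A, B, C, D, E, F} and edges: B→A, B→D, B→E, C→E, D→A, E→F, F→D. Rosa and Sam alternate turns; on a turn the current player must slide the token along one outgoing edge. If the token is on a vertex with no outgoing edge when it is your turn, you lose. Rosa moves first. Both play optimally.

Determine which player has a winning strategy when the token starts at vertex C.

Sam wins.

Use the standard recursion: the mover loses at a terminal position; elsewhere, the mover wins exactly when some move hands the opponent an L position.
Every edge goes from a vertex to one that appears earlier in the order A, D, F, E, C, B, so processing vertices in that order labels each vertex after all of its successors.
A: no outgoing edge → L
D: →A(L), so W
F: →D(W) only, which is W, so L
E: →F(L), so W
C: →E(W) only, which is W, so L
B: →A(L), so W
The starting position C is L: whatever Rosa does, the opponent receives a W position.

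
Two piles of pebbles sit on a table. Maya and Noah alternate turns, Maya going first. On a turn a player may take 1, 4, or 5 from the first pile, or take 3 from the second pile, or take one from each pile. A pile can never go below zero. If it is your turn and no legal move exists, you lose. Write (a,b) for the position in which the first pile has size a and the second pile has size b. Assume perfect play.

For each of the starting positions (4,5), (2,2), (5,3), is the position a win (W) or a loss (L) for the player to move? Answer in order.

(4,5): W, (2,2): L, (5,3): W

Use the standard recursion: the mover loses at a terminal position; elsewhere, the mover wins exactly when some move hands the opponent an L position.
No move ever increases a pile, so every position that can arise here has a ≤ 5 and b ≤ 5; it is enough to label the cells with 0 ≤ a ≤ 5 and 0 ≤ b ≤ 5.
Every move lowers a or b (never raises either), so fill the grid row by row in increasing a, and left to right within a row: each cell's successors are then already labelled.
      b=0  b=1  b=2  b=3  b=4  b=5
a=0:    L    L    L    W    W    W
a=1:    W    W    W    W    L    L
a=2:    L    L    L    W    W    W
a=3:    W    W    W    W    L    L
a=4:    W    W    W    L    W    W
a=5:    W    W    W    W    W    W
Cells with no legal move (terminal, hence L): (0,0), (0,1), (0,2).
The remaining L cells, each justified by listing all of its moves:
(1,4): only reaches (0,4)(W), (1,1)(W), (0,3)(W), all W → L
(1,5): only reaches (0,5)(W), (1,2)(W), (0,4)(W), all W → L
(2,0): only reaches (1,0)(W), which is W → L
(2,1): only reaches (1,1)(W), (1,0)(W), all W → L
(2,2): only reaches (1,2)(W), (1,1)(W), all W → L
(3,4): only reaches (2,4)(W), (3,1)(W), (2,3)(W), all W → L
(3,5): only reaches (2,5)(W), (3,2)(W), (2,4)(W), all W → L
(4,3): only reaches (3,3)(W), (0,3)(W), (4,0)(W), (3,2)(W), all W → L
Every other cell has at least one move into one of the L cells above, so it is W.
(4,5): the move to (3,5) reaches an L cell, so W
(2,2): one of the L cells justified above, so L
(5,3): the move to (4,3) reaches an L cell, so W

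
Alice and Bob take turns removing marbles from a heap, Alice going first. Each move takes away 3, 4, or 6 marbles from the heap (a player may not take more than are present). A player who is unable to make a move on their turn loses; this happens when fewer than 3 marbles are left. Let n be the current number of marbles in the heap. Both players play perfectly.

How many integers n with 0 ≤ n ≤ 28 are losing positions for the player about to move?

Build the W/L table. Terminal = L. A non-terminal position is W if it has a move to some L; otherwise it is L.
n=0: no move → L
n=1: no move → L
n=2: no move → L
n=3: can move to 0, which is L ⇒ W
n=4: can move to 1, which is L ⇒ W
n=5: can move to 2, which is L ⇒ W
n=6: can move to 2, which is L ⇒ W
n=7: can move to 1, which is L ⇒ W
n=8: can move to 2, which is L ⇒ W
n=9: moves to 6(W), 5(W), 3(W); every one is W ⇒ L
n=10: moves to 7(W), 6(W), 4(W); every one is W ⇒ L
n=11: moves to 8(W), 7(W), 5(W); every one is W ⇒ L
n=12: can move to 9, which is L ⇒ W
n=13: can move to 10, which is L ⇒ W
n=14: can move to 11, which is L ⇒ W
n=15: can move to 11, which is L ⇒ W
n=16: can move to 10, which is L ⇒ W
n=17: can move to 11, which is L ⇒ W
n=18: moves to 15(W), 14(W), 12(W); every one is W ⇒ L
n=19: moves to 16(W), 15(W), 13(W); every one is W ⇒ L
n=20: moves to 17(W), 16(W), 14(W); every one is W ⇒ L
n=21: can move to 18, which is L ⇒ W
n=22: can move to 19, which is L ⇒ W
n=23: can move to 20, which is L ⇒ W
n=24: can move to 20, which is L ⇒ W
n=25: can move to 19, which is L ⇒ W
n=26: can move to 20, which is L ⇒ W
n=27: moves to 24(W), 23(W), 21(W); every one is W ⇒ L
n=28: moves to 25(W), 24(W), 22(W); every one is W ⇒ L
L entries with 0 ≤ n ≤ 28: n = 0, 1, 2, 9, 10, 11, 18, 19, 20, 27, 28; that makes 11.

11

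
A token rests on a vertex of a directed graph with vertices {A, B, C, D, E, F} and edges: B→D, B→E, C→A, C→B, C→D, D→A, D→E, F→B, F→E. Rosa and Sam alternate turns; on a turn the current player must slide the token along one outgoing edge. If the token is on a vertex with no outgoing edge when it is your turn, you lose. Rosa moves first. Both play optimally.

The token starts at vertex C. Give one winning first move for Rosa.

Move to A.

Compute win/loss labels from the base case upward. A position with no move is L. Any other position is W if it can reach an L in one move, else L.
Every edge goes from a vertex to one that appears earlier in the order A, E, D, B, C, F, so processing vertices in that order labels each vertex after all of its successors.
A: no outgoing edge → L
E: no outgoing edge → L
D: can move to E, which is L ⇒ W
B: can move to E, which is L ⇒ W
C: can move to A, which is L ⇒ W
F: can move to E, which is L ⇒ W
From C, the L positions reachable in one move are: A.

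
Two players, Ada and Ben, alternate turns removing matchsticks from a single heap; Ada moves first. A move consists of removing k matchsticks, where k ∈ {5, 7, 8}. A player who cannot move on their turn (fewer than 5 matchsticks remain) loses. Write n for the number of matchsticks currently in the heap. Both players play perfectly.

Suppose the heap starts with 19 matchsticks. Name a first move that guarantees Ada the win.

Remove 5, leaving 14.

Work bottom-up. With no move the player to move loses. Otherwise the position is W if at least one move leads to an L position for the opponent, and L if every move leads to a W.
n=0: no move → L
n=1: no move → L
n=2: no move → L
n=3: no move → L
n=4: no move → L
n=5: can move to 0, which is L ⇒ W
n=6: can move to 1, which is L ⇒ W
n=7: can move to 2, which is L ⇒ W
n=8: can move to 3, which is L ⇒ W
n=9: can move to 4, which is L ⇒ W
n=10: can move to 3, which is L ⇒ W
n=11: can move to 4, which is L ⇒ W
n=12: can move to 4, which is L ⇒ W
n=13: moves to 8(W), 6(W), 5(W); every one is W ⇒ L
n=14: moves to 9(W), 7(W), 6(W); every one is W ⇒ L
n=15: moves to 10(W), 8(W), 7(W); every one is W ⇒ L
n=16: moves to 11(W), 9(W), 8(W); every one is W ⇒ L
n=17: moves to 12(W), 10(W), 9(W); every one is W ⇒ L
n=18: can move to 13, which is L ⇒ W
n=19: can move to 14, which is L ⇒ W
From 19, the L positions reachable in one move are: 14.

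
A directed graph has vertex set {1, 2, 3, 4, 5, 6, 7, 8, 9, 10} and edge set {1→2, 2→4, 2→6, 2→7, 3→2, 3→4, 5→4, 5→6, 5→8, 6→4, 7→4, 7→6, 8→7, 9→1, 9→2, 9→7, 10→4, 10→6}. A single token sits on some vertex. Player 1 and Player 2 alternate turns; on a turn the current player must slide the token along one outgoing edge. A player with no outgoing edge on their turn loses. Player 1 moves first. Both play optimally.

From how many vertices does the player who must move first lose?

3

Work bottom-up. With no move the player to move loses. Otherwise the position is W if at least one move leads to an L position for the opponent, and L if every move leads to a W.
Every edge goes from a vertex to one that appears earlier in the order 4, 6, 7, 8, 2, 1, 3, 5, 10, 9, so processing vertices in that order labels each vertex after all of its successors.
4: no outgoing edge → L
6: →4(L), so W
7: →4(L), so W
8: →7(W) only, which is W, so L
2: →4(L), so W
1: →2(W) only, which is W, so L
3: →4(L), so W
5: →8(L), so W
10: →4(L), so W
9: →1(L), so W
The L vertices are 1, 4, 8; that is 3 in all.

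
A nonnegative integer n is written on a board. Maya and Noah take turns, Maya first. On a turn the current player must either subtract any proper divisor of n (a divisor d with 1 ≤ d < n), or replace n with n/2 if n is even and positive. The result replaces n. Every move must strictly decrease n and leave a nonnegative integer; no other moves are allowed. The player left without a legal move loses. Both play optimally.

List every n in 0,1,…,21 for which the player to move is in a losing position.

0, 1, 3, 5, 7, 9, 11, 13, 15, 17, 19, 21

Work bottom-up. With no move the player to move loses. Otherwise the position is W if at least one move leads to an L position for the opponent, and L if every move leads to a W.
n=0: no move → L
n=1: no move → L
n=2: W (go to 1, an L position)
n=3: L (sole option 2(W) is W)
n=4: W (go to 3, an L position)
n=5: L (sole option 4(W) is W)
n=6: W (go to 3, an L position)
n=7: L (sole option 6(W) is W)
n=8: W (go to 7, an L position)
n=9: L (options 6(W), 8(W) are all W)
n=10: W (go to 5, an L position)
n=11: L (sole option 10(W) is W)
n=12: W (go to 9, an L position)
n=13: L (sole option 12(W) is W)
n=14: W (go to 7, an L position)
n=15: L (options 10(W), 12(W), 14(W) are all W)
n=16: W (go to 15, an L position)
n=17: L (sole option 16(W) is W)
n=18: W (go to 9, an L position)
n=19: L (sole option 18(W) is W)
n=20: W (go to 15, an L position)
n=21: L (options 14(W), 18(W), 20(W) are all W)
Reading off the rows marked L gives the requested list; there are 12 such values of n.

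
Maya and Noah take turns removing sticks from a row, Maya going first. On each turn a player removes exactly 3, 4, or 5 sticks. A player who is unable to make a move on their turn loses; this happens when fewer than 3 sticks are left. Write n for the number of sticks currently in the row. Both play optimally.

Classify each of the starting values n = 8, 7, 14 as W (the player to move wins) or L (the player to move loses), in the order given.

Work bottom-up. With no move the player to move loses. Otherwise the position is W if at least one move leads to an L position for the opponent, and L if every move leads to a W.
n=0: no move → L
n=1: no move → L
n=2: no move → L
n=3: can move to 0, which is L ⇒ W
n=4: can move to 1, which is L ⇒ W
n=5: can move to 2, which is L ⇒ W
n=6: can move to 2, which is L ⇒ W
n=7: can move to 2, which is L ⇒ W
n=8: moves to 5(W), 4(W), 3(W); every one is W ⇒ L
n=9: moves to 6(W), 5(W), 4(W); every one is W ⇒ L
n=10: moves to 7(W), 6(W), 5(W); every one is W ⇒ L
n=11: can move to 8, which is L ⇒ W
n=12: can move to 9, which is L ⇒ W
n=13: can move to 10, which is L ⇒ W
n=14: can move to 10, which is L ⇒ W

8: L, 7: W, 14: W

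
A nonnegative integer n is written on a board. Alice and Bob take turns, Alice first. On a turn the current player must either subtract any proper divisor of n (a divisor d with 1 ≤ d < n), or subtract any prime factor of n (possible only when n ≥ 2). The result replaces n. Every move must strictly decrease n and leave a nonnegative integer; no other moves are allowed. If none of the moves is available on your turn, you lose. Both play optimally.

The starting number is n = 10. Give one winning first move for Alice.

Positions with no move are L. A position that does have a move is losing for the player to move precisely when every available move leads to a winning position for the opponent. Fill in the labels:
n=0: no move → L
n=1: no move → L
n=2: can move to 0, which is L ⇒ W
n=3: can move to 0, which is L ⇒ W
n=4: moves to 2(W), 3(W); every one is W ⇒ L
n=5: can move to 0, which is L ⇒ W
n=6: can move to 4, which is L ⇒ W
n=7: can move to 0, which is L ⇒ W
n=8: can move to 4, which is L ⇒ W
n=9: moves to 6(W), 8(W); every one is W ⇒ L
n=10: can move to 9, which is L ⇒ W
From 10, the L positions reachable in one move are: 9.

Move to 9.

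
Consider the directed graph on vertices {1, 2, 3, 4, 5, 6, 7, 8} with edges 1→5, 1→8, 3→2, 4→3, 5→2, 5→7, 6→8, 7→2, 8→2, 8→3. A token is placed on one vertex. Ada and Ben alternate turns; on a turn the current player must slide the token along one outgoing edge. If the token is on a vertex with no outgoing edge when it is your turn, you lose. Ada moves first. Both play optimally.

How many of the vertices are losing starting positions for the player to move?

Classify positions by backward induction: terminal positions (no move available) are L. From any other position, the mover wins iff some move reaches an L.
Every edge goes from a vertex to one that appears earlier in the order 2, 7, 3, 5, 4, 8, 1, 6, so processing vertices in that order labels each vertex after all of its successors.
2: no outgoing edge → L
7: can move to 2, which is L ⇒ W
3: can move to 2, which is L ⇒ W
5: can move to 2, which is L ⇒ W
4: the only move is to 3(W), a W ⇒ L
8: can move to 2, which is L ⇒ W
1: moves to 8(W), 5(W); every one is W ⇒ L
6: the only move is to 8(W), a W ⇒ L
The L vertices are 1, 2, 4, 6; that is 4 in all.

4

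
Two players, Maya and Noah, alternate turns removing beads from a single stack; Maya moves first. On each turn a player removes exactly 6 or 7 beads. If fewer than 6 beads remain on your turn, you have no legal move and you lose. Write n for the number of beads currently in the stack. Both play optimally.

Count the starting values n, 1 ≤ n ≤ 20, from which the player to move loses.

Positions with no move are L. A position that does have a move is losing for the player to move precisely when every available move leads to a winning position for the opponent. Fill in the labels:
n=0: no move → L
n=1: no move → L
n=2: no move → L
n=3: no move → L
n=4: no move → L
n=5: no move → L
n=6: W (go to 0, an L position)
n=7: W (go to 1, an L position)
n=8: W (go to 2, an L position)
n=9: W (go to 3, an L position)
n=10: W (go to 4, an L position)
n=11: W (go to 5, an L position)
n=12: W (go to 5, an L position)
n=13: L (options 7(W), 6(W) are all W)
n=14: L (options 8(W), 7(W) are all W)
n=15: L (options 9(W), 8(W) are all W)
n=16: L (options 10(W), 9(W) are all W)
n=17: L (options 11(W), 10(W) are all W)
n=18: L (options 12(W), 11(W) are all W)
n=19: W (go to 13, an L position)
n=20: W (go to 14, an L position)
L entries with 1 ≤ n ≤ 20 (n=0 is outside the asked range and is not counted): n = 1, 2, 3, 4, 5, 13, 14, 15, 16, 17, 18; that makes 11.

11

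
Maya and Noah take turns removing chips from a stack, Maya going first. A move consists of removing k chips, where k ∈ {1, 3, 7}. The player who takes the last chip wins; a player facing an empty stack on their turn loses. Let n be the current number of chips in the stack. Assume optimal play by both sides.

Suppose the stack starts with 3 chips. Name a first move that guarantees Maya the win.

Remove 1, leaving 2.

Work bottom-up. With no move the player to move loses. Otherwise the position is W if at least one move leads to an L position for the opponent, and L if every move leads to a W.
n=0: no move → L
n=1: can move to 0, which is L ⇒ W
n=2: the only move is to 1(W), a W ⇒ L
n=3: can move to 2, which is L ⇒ W
From 3, the L positions reachable in one move are: 2, 0. Any move reaching one of these is winning.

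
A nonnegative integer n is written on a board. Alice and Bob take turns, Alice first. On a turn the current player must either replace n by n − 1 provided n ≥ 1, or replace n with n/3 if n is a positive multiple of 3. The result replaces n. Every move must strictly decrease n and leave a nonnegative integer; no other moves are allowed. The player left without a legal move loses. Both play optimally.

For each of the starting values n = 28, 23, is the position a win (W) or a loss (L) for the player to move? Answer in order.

Positions with no move are L. A position that does have a move is losing for the player to move precisely when every available move leads to a winning position for the opponent. Fill in the labels:
n=0: no move → L
n=1: →0(L), so W
n=2: →1(W) only, which is W, so L
n=3: →2(L), so W
n=4: →3(W) only, which is W, so L
n=5: →4(L), so W
n=6: →2(L), so W
n=7: →6(W) only, which is W, so L
n=8: →7(L), so W
n=9: →3(W), 8(W) — all W, so L
n=10: →9(L), so W
n=11: →10(W) only, which is W, so L
n=12: →4(L), so W
n=13: →12(W) only, which is W, so L
n=14: →13(L), so W
n=15: →5(W), 14(W) — all W, so L
n=16: →15(L), so W
n=17: →16(W) only, which is W, so L
n=18: →17(L), so W
n=19: →18(W) only, which is W, so L
n=20: →19(L), so W
n=21: →7(L), so W
n=22: →21(W) only, which is W, so L
n=23: →22(L), so W
n=24: →8(W), 23(W) — all W, so L
n=25: →24(L), so W
n=26: →25(W) only, which is W, so L
n=27: →9(L), so W
n=28: →27(W) only, which is W, so L

28: L, 23: W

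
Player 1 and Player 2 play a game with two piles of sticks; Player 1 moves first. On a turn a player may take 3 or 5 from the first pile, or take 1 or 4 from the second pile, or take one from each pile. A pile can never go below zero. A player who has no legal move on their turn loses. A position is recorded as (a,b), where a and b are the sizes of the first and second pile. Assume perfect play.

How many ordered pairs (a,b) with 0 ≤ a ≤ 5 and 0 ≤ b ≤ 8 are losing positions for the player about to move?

Work bottom-up. With no move the player to move loses. Otherwise the position is W if at least one move leads to an L position for the opponent, and L if every move leads to a W.
Every move lowers a or b (never raises either), so fill the grid row by row in increasing a, and left to right within a row: each cell's successors are then already labelled.
      b=0  b=1  b=2  b=3  b=4  b=5  b=6  b=7  b=8
a=0:    L    W    L    W    W    L    W    L    W
a=1:    L    W    L    W    W    L    W    L    W
a=2:    L    W    L    W    W    L    W    L    W
a=3:    W    W    W    W    L    W    W    W    W
a=4:    W    L    W    L    W    W    L    W    L
a=5:    W    L    W    L    W    W    L    W    L
Cells with no legal move (terminal, hence L): (0,0), (1,0), (2,0).
The remaining L cells, each justified by listing all of its moves:
(0,2): L (sole option (0,1)(W) is W)
(0,5): L (options (0,4)(W), (0,1)(W) are all W)
(0,7): L (options (0,6)(W), (0,3)(W) are all W)
(1,2): L (options (1,1)(W), (0,1)(W) are all W)
(1,5): L (options (1,4)(W), (1,1)(W), (0,4)(W) are all W)
(1,7): L (options (1,6)(W), (1,3)(W), (0,6)(W) are all W)
(2,2): L (options (2,1)(W), (1,1)(W) are all W)
(2,5): L (options (2,4)(W), (2,1)(W), (1,4)(W) are all W)
(2,7): L (options (2,6)(W), (2,3)(W), (1,6)(W) are all W)
(3,4): L (options (0,4)(W), (3,3)(W), (3,0)(W), (2,3)(W) are all W)
(4,1): L (options (1,1)(W), (4,0)(W), (3,0)(W) are all W)
(4,3): L (options (1,3)(W), (4,2)(W), (3,2)(W) are all W)
(4,6): L (options (1,6)(W), (4,5)(W), (4,2)(W), (3,5)(W) are all W)
(4,8): L (options (1,8)(W), (4,7)(W), (4,4)(W), (3,7)(W) are all W)
(5,1): L (options (2,1)(W), (0,1)(W), (5,0)(W), (4,0)(W) are all W)
(5,3): L (options (2,3)(W), (0,3)(W), (5,2)(W), (4,2)(W) are all W)
(5,6): L (options (2,6)(W), (0,6)(W), (5,5)(W), (5,2)(W), (4,5)(W) are all W)
(5,8): L (options (2,8)(W), (0,8)(W), (5,7)(W), (5,4)(W), (4,7)(W) are all W)
Every other cell has at least one move into one of the L cells above, so it is W.
L cells per row: a=0: 4, a=1: 4, a=2: 4, a=3: 1, a=4: 4, a=5: 4; total 21.

21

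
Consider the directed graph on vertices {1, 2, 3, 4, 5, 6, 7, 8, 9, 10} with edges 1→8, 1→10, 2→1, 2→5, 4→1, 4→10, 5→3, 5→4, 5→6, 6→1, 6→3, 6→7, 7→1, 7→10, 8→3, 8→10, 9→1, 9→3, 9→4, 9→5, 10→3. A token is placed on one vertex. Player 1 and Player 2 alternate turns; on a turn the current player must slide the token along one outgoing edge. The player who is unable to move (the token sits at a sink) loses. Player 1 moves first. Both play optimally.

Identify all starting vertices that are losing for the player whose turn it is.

1, 3

Build the W/L table. Terminal = L. A non-terminal position is W if it has a move to some L; otherwise it is L.
Every edge goes from a vertex to one that appears earlier in the order 3, 10, 8, 1, 4, 7, 6, 5, 9, 2, so processing vertices in that order labels each vertex after all of its successors.
3: no outgoing edge → L
10: W (go to 3, an L position)
8: W (go to 3, an L position)
1: L (options 8(W), 10(W) are all W)
4: W (go to 1, an L position)
7: W (go to 1, an L position)
6: W (go to 1, an L position)
5: W (go to 3, an L position)
9: W (go to 1, an L position)
2: W (go to 1, an L position)
Reading off the rows marked L gives the requested list; there are 2 such vertices.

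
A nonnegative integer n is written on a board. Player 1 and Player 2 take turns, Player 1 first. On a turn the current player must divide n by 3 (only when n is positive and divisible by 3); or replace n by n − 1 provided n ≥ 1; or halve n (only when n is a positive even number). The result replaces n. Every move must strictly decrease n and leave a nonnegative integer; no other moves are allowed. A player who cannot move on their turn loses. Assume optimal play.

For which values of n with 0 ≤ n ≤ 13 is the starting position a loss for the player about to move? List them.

Positions with no move are L. A position that does have a move is losing for the player to move precisely when every available move leads to a winning position for the opponent. Fill in the labels:
n=0: no move → L
n=1: →0(L), so W
n=2: →1(W) only, which is W, so L
n=3: →2(L), so W
n=4: →2(L), so W
n=5: →4(W) only, which is W, so L
n=6: →2(L), so W
n=7: →6(W) only, which is W, so L
n=8: →7(L), so W
n=9: →3(W), 8(W) — all W, so L
n=10: →5(L), so W
n=11: →10(W) only, which is W, so L
n=12: →11(L), so W
n=13: →12(W) only, which is W, so L
Reading off the rows marked L gives the requested list; there are 7 such values of n.

0, 2, 5, 7, 9, 11, 13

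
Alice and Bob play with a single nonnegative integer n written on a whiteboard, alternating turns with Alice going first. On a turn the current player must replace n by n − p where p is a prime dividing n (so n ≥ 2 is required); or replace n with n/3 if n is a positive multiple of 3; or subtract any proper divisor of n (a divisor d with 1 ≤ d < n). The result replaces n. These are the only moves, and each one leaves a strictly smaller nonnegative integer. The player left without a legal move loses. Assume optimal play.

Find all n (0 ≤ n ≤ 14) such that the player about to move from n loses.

Compute win/loss labels from the base case upward. A position with no move is L. Any other position is W if it can reach an L in one move, else L.
n=0: no move → L
n=1: no move → L
n=2: →0(L), so W
n=3: →0(L), so W
n=4: →2(W), 3(W) — all W, so L
n=5: →0(L), so W
n=6: →4(L), so W
n=7: →0(L), so W
n=8: →4(L), so W
n=9: →3(W), 6(W), 8(W) — all W, so L
n=10: →9(L), so W
n=11: →0(L), so W
n=12: →4(L), so W
n=13: →0(L), so W
n=14: →7(W), 12(W), 13(W) — all W, so L
The losing starting values of n are exactly the entries labelled L in this table (5 of them).

0, 1, 4, 9, 14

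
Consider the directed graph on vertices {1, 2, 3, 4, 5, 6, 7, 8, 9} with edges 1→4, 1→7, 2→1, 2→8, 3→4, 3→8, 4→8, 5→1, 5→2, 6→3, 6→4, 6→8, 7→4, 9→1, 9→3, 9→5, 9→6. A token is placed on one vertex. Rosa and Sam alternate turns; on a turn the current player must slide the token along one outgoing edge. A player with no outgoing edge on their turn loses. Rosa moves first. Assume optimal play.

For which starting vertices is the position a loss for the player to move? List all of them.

5, 7, 8

Build the W/L table. Terminal = L. A non-terminal position is W if it has a move to some L; otherwise it is L.
Every edge goes from a vertex to one that appears earlier in the order 8, 4, 3, 6, 7, 1, 2, 5, 9, so processing vertices in that order labels each vertex after all of its successors.
8: no outgoing edge → L
4: can move to 8, which is L ⇒ W
3: can move to 8, which is L ⇒ W
6: can move to 8, which is L ⇒ W
7: the only move is to 4(W), a W ⇒ L
1: can move to 7, which is L ⇒ W
2: can move to 8, which is L ⇒ W
5: moves to 2(W), 1(W); every one is W ⇒ L
9: can move to 5, which is L ⇒ W
The losing starting vertices are exactly the entries labelled L in this table (3 of them).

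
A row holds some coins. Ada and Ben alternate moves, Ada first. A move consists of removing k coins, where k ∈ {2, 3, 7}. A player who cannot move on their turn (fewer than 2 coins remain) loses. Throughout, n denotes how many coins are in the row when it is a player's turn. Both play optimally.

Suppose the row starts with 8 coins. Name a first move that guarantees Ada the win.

Remove 2, leaving 6.

Build the W/L table. Terminal = L. A non-terminal position is W if it has a move to some L; otherwise it is L.
n=0: no move → L
n=1: no move → L
n=2: reaches L-position 0 → W
n=3: reaches L-position 1 → W
n=4: reaches L-position 1 → W
n=5: only reaches 3(W), 2(W), all W → L
n=6: only reaches 4(W), 3(W), all W → L
n=7: reaches L-position 5 → W
n=8: reaches L-position 6 → W
From 8, the L positions reachable in one move are: 6, 5, 1. Any move reaching one of these is winning.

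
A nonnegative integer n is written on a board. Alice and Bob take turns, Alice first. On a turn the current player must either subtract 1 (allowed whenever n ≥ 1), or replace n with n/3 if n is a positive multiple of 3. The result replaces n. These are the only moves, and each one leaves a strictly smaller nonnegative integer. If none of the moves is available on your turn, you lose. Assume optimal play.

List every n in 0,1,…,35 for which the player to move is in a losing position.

0, 2, 4, 7, 9, 11, 13, 15, 17, 19, 22, 24, 26, 28, 30, 32, 34

Label each position W (a win for the player to move) or L (a loss). A position with no legal move is L; any other position is W exactly when some move reaches an L, and L when every move reaches a W.
n=0: no move → L
n=1: can move to 0, which is L ⇒ W
n=2: the only move is to 1(W), a W ⇒ L
n=3: can move to 2, which is L ⇒ W
n=4: the only move is to 3(W), a W ⇒ L
n=5: can move to 4, which is L ⇒ W
n=6: can move to 2, which is L ⇒ W
n=7: the only move is to 6(W), a W ⇒ L
n=8: can move to 7, which is L ⇒ W
n=9: moves to 3(W), 8(W); every one is W ⇒ L
n=10: can move to 9, which is L ⇒ W
n=11: the only move is to 10(W), a W ⇒ L
n=12: can move to 4, which is L ⇒ W
n=13: the only move is to 12(W), a W ⇒ L
n=14: can move to 13, which is L ⇒ W
n=15: moves to 5(W), 14(W); every one is W ⇒ L
n=16: can move to 15, which is L ⇒ W
n=17: the only move is to 16(W), a W ⇒ L
n=18: can move to 17, which is L ⇒ W
n=19: the only move is to 18(W), a W ⇒ L
n=20: can move to 19, which is L ⇒ W
n=21: can move to 7, which is L ⇒ W
n=22: the only move is to 21(W), a W ⇒ L
n=23: can move to 22, which is L ⇒ W
n=24: moves to 8(W), 23(W); every one is W ⇒ L
n=25: can move to 24, which is L ⇒ W
n=26: the only move is to 25(W), a W ⇒ L
n=27: can move to 9, which is L ⇒ W
n=28: the only move is to 27(W), a W ⇒ L
n=29: can move to 28, which is L ⇒ W
n=30: moves to 10(W), 29(W); every one is W ⇒ L
n=31: can move to 30, which is L ⇒ W
n=32: the only move is to 31(W), a W ⇒ L
n=33: can move to 11, which is L ⇒ W
n=34: the only move is to 33(W), a W ⇒ L
n=35: can move to 34, which is L ⇒ W
Reading off the rows marked L gives the requested list; there are 17 such values of n.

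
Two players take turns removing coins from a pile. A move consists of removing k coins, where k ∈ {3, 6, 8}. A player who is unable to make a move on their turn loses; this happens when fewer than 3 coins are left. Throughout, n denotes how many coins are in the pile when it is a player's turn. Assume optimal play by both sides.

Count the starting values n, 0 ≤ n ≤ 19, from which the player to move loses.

6

Positions with no move are L. A position that does have a move is losing for the player to move precisely when every available move leads to a winning position for the opponent. Fill in the labels:
n=0: no move → L
n=1: no move → L
n=2: no move → L
n=3: →0(L), so W
n=4: →1(L), so W
n=5: →2(L), so W
n=6: →0(L), so W
n=7: →1(L), so W
n=8: →2(L), so W
n=9: →1(L), so W
n=10: →2(L), so W
n=11: →8(W), 5(W), 3(W) — all W, so L
n=12: →9(W), 6(W), 4(W) — all W, so L
n=13: →10(W), 7(W), 5(W) — all W, so L
n=14: →11(L), so W
n=15: →12(L), so W
n=16: →13(L), so W
n=17: →11(L), so W
n=18: →12(L), so W
n=19: →13(L), so W
L entries with 0 ≤ n ≤ 19: n = 0, 1, 2, 11, 12, 13; that makes 6.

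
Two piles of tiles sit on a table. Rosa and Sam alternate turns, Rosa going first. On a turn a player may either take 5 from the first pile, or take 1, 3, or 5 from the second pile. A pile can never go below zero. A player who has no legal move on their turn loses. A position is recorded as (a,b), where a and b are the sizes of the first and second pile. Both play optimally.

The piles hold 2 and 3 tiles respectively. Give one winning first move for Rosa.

Classify positions by backward induction: terminal positions (no move available) are L. From any other position, the mover wins iff some move reaches an L.
No move ever increases a pile, so every position that can arise here has a ≤ 2 and b ≤ 3; it is enough to label the cells with 0 ≤ a ≤ 2 and 0 ≤ b ≤ 3.
Every move lowers a or b (never raises either), so fill the grid row by row in increasing a, and left to right within a row: each cell's successors are then already labelled.
      b=0  b=1  b=2  b=3
a=0:    L    W    L    W
a=1:    L    W    L    W
a=2:    L    W    L    W
Cells with no legal move (terminal, hence L): (0,0), (1,0), (2,0).
The remaining L cells, each justified by listing all of its moves:
(0,2): only reaches (0,1)(W), which is W → L
(1,2): only reaches (1,1)(W), which is W → L
(2,2): only reaches (2,1)(W), which is W → L
Every other cell has at least one move into one of the L cells above, so it is W.
From (2,3), the L positions reachable in one move are: (2,2), (2,0). Any move reaching one of these is winning.

Move to (2,2).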